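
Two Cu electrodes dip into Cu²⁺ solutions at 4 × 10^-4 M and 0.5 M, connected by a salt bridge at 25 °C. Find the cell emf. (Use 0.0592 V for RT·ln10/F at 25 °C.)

Both half-cells are Cu²⁺/Cu, so E°_cell = 0. The concentrated side is the cathode; the cell reaction moves Cu²⁺ from high to low concentration with n = 2.
Q = [Cu²⁺]_dilute/[Cu²⁺]_conc = 4 × 10^-4/0.5 = 8 × 10^-4.
E = 0 − (0.0592/2) log Q = −(0.0592/2)(-3.097) = 0.0917 V.

0.092 V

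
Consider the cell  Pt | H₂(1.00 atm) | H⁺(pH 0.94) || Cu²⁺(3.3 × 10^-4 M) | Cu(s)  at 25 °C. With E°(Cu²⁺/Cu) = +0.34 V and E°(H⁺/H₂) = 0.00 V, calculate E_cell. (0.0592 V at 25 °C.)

The Cu²⁺/Cu couple is the cathode, so E°_cell = 0.34 V; n = 2.
[H⁺] = 10^(−0.94) = 0.11 M, and Q = [H⁺]^2 / ([Cu²⁺]·P(H₂)) = 39.9.
E = E° − (0.0592/2) log Q = 0.34 − (0.0592/2)(1.601) = 0.293 V.

0.29 V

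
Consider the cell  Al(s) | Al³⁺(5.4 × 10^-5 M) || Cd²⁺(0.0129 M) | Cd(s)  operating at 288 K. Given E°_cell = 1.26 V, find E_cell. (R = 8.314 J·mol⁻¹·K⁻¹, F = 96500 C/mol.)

Balancing electrons gives n = 6; the reaction quotient is Q = [Al³⁺]^2/[Cd²⁺]^3 = 0.00136.
E = E° − (RT/nF) ln Q = 1.26 − (8.314×288)/(6×96500) × (-6.601) = 1.260 + 0.027 = 1.287 V.

1.29 V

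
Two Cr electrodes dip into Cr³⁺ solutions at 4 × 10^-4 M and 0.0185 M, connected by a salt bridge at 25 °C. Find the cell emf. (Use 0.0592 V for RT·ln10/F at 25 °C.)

0.033 V

Both half-cells are Cr³⁺/Cr, so E°_cell = 0. The concentrated side is the cathode; the cell reaction moves Cr³⁺ from high to low concentration with n = 3.
Q = [Cr³⁺]_dilute/[Cr³⁺]_conc = 4 × 10^-4/0.0185 = 0.0216.
E = 0 − (0.0592/3) log Q = −(0.0592/3)(-1.665) = 0.0329 V.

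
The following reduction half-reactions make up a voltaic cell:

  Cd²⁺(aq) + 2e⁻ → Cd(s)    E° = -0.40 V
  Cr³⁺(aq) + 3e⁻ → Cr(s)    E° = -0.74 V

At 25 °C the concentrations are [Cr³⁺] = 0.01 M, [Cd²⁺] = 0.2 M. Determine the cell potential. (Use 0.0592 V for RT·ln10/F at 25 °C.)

The Cd²⁺/Cd couple has the higher reduction potential and acts as the cathode, so E°_cell = -0.40 − (-0.74) = 0.34 V.
Balancing electrons gives n = 6; the reaction quotient is Q = [Cr³⁺]^2/[Cd²⁺]^3 = 0.0125.
At 25 °C, E = E° − (0.0592/n) log Q = 0.34 − (0.0592/6)(-1.903) = 0.340 + 0.019 = 0.359 V.

0.359 V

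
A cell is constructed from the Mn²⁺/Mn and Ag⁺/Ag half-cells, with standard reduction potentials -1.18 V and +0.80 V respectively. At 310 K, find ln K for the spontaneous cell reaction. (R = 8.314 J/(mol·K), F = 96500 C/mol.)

ln K = 148.3

E°_cell = +0.80 − (-1.18) = 1.98 V, with n = 2 electrons transferred.
At equilibrium E = 0, so the Nernst equation gives ln K = nFE°/RT = (2)(96500)(1.98)/((8.314)(310)) = 148.27.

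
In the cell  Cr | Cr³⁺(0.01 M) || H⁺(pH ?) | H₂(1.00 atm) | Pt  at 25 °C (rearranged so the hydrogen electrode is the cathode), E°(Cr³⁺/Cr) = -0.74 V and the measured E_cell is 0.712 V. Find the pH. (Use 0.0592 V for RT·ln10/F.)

E°_cell = 0.74 V and n = 6.
log Q = n(E° − E)/0.0592 = 6×(0.74 − 0.712)/0.0592 = 2.838.
With Q = [Cr³⁺]^2·P(H₂)^3 / [H⁺]^6, solving for [H⁺] gives log[H⁺] = -1.140, so pH = 1.14.

pH = 1.14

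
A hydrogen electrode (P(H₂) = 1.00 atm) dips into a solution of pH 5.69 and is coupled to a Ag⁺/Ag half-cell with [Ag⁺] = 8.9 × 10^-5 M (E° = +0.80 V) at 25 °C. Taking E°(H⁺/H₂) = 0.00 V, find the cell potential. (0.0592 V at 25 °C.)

0.90 V

The Ag⁺/Ag couple is the cathode, so E°_cell = 0.80 V; n = 2.
[H⁺] = 10^(−5.69) = 2 × 10^-6 M, and Q = [H⁺]^2 / ([Ag⁺]^2·P(H₂)) = 5.26 × 10^-4.
E = E° − (0.0592/2) log Q = 0.80 − (0.0592/2)(-3.279) = 0.897 V.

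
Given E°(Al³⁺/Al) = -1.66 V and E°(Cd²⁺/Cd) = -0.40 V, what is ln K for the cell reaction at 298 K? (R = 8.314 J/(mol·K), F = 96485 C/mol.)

ln K = 294.4

E°_cell = -0.40 − (-1.66) = 1.26 V, with n = 6 electrons transferred.
At equilibrium E = 0, so the Nernst equation gives ln K = nFE°/RT = (6)(96485)(1.26)/((8.314)(298)) = 294.41.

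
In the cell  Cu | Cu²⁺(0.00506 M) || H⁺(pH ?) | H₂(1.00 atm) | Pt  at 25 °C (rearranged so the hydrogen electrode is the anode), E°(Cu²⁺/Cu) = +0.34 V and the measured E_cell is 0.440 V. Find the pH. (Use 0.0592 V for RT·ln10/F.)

E°_cell = 0.34 V and n = 2.
log Q = n(E° − E)/0.0592 = 2×(0.34 − 0.440)/0.0592 = -3.378.
With Q = [H⁺]^2 / ([Cu²⁺]·P(H₂)), solving for [H⁺] gives log[H⁺] = -2.837, so pH = 2.84.

pH = 2.84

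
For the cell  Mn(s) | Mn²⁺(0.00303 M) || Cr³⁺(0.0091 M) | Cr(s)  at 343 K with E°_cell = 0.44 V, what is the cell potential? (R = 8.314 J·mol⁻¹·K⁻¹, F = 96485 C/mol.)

0.479 V

Balancing electrons gives n = 6; the reaction quotient is Q = [Mn²⁺]^3/[Cr³⁺]^2 = 3.36 × 10^-4.
E = E° − (RT/nF) ln Q = 0.44 − (8.314×343)/(6×96485) × (-7.999) = 0.440 + 0.039 = 0.479 V.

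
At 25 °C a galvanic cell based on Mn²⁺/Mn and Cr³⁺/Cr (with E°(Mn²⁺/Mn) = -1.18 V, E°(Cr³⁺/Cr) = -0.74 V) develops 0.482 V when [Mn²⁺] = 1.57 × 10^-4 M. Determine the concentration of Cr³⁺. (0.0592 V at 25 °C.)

From the Nernst equation, log Q = n(E° − E)/0.0592 = 6(0.44 − 0.482)/0.0592 = -4.257, so Q = 5.54 × 10^-5.
With Q = [Mn²⁺]^3/[Cr³⁺]^2 and the known concentrations, [Cr³⁺]^2 in the denominator gives [Cr³⁺] = 2.6 × 10^-4 M.

2.6 × 10^-4 M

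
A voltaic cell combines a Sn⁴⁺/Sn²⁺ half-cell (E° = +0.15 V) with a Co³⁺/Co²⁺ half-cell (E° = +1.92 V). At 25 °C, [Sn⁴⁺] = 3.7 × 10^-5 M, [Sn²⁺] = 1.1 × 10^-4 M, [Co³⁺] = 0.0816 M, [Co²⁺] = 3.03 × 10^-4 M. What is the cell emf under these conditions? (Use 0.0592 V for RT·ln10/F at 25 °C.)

1.93 V

The Co³⁺/Co²⁺ couple has the higher reduction potential and acts as the cathode, so E°_cell = +1.92 − (+0.15) = 1.77 V.
Balancing electrons gives n = 2; the reaction quotient is Q = [Sn⁴⁺]·[Co²⁺]^2/([Sn²⁺]·[Co³⁺]^2) = 4.64 × 10^-6.
At 25 °C, E = E° − (0.0592/n) log Q = 1.77 − (0.0592/2)(-5.334) = 1.770 + 0.158 = 1.928 V.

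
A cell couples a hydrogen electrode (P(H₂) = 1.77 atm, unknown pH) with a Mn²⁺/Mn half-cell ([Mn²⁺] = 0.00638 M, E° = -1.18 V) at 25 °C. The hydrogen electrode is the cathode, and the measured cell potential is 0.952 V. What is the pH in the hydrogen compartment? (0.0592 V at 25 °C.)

E°_cell = 1.18 V and n = 2.
log Q = n(E° − E)/0.0592 = 2×(1.18 − 0.952)/0.0592 = 7.703.
With Q = [Mn²⁺]·P(H₂) / [H⁺]^2, solving for [H⁺] gives log[H⁺] = -4.825, so pH = 4.82.

pH = 4.82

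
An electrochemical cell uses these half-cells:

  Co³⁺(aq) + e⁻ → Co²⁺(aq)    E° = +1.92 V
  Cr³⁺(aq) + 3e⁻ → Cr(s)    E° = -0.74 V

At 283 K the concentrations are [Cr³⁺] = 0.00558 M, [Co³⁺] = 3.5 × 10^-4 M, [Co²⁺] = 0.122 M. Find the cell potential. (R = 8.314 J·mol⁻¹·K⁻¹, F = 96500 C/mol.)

The Co³⁺/Co²⁺ couple has the higher reduction potential and acts as the cathode, so E°_cell = +1.92 − (-0.74) = 2.66 V.
Balancing electrons gives n = 3; the reaction quotient is Q = [Cr³⁺]·[Co²⁺]^3/[Co³⁺]^3 = 2.36 × 10^5.
E = E° − (RT/nF) ln Q = 2.66 − (8.314×283)/(3×96500) × (12.373) = 2.660 − 0.101 = 2.559 V.

2.56 V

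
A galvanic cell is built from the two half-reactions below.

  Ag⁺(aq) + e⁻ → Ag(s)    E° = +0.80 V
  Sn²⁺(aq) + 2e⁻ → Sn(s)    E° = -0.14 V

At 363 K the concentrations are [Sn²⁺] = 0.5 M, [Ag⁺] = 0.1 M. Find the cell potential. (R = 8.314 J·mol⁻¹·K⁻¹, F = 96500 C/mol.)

0.879 V

The Ag⁺/Ag couple has the higher reduction potential and acts as the cathode, so E°_cell = +0.80 − (-0.14) = 0.94 V.
Balancing electrons gives n = 2; the reaction quotient is Q = [Sn²⁺]/[Ag⁺]^2 = 50.0.
E = E° − (RT/nF) ln Q = 0.94 − (8.314×363)/(2×96500) × (3.912) = 0.940 − 0.061 = 0.879 V.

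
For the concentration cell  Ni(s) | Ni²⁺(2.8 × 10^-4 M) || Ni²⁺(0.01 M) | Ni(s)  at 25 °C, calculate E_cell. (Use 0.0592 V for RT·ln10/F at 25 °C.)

0.046 V

Both half-cells are Ni²⁺/Ni, so E°_cell = 0. The concentrated side is the cathode; the cell reaction moves Ni²⁺ from high to low concentration with n = 2.
Q = [Ni²⁺]_dilute/[Ni²⁺]_conc = 2.8 × 10^-4/0.01 = 0.0280.
E = 0 − (0.0592/2) log Q = −(0.0592/2)(-1.553) = 0.0460 V.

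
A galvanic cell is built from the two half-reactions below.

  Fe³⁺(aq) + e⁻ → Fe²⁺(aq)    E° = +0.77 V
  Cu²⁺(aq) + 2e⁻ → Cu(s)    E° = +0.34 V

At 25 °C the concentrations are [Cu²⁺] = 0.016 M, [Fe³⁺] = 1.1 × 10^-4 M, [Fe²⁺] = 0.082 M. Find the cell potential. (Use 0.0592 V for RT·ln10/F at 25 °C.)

0.313 V

The Fe³⁺/Fe²⁺ couple has the higher reduction potential and acts as the cathode, so E°_cell = +0.77 − (+0.34) = 0.43 V.
Balancing electrons gives n = 2; the reaction quotient is Q = [Cu²⁺]·[Fe²⁺]^2/[Fe³⁺]^2 = 8890.
At 25 °C, E = E° − (0.0592/n) log Q = 0.43 − (0.0592/2)(3.949) = 0.430 − 0.117 = 0.313 V.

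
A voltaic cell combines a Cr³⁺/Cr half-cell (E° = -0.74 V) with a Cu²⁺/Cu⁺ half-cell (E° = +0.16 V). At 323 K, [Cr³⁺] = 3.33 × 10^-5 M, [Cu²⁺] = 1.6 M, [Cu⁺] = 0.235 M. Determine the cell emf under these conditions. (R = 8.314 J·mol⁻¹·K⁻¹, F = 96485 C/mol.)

1.05 V

The Cu²⁺/Cu⁺ couple has the higher reduction potential and acts as the cathode, so E°_cell = +0.16 − (-0.74) = 0.90 V.
Balancing electrons gives n = 3; the reaction quotient is Q = [Cr³⁺]·[Cu⁺]^3/[Cu²⁺]^3 = 1.06 × 10^-7.
E = E° − (RT/nF) ln Q = 0.90 − (8.314×323)/(3×96485) × (-16.064) = 0.900 + 0.149 = 1.049 V.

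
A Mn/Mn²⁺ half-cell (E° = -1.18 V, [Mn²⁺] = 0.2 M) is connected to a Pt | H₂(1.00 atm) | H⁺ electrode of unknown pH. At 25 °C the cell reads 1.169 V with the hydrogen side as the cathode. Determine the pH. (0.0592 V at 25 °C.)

pH = 0.54

E°_cell = 1.18 V and n = 2.
log Q = n(E° − E)/0.0592 = 2×(1.18 − 1.169)/0.0592 = 0.372.
With Q = [Mn²⁺]·P(H₂) / [H⁺]^2, solving for [H⁺] gives log[H⁺] = -0.535, so pH = 0.54.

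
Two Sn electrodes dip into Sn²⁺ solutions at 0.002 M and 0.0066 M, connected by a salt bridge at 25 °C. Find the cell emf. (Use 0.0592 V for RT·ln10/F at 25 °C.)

Both half-cells are Sn²⁺/Sn, so E°_cell = 0. The concentrated side is the cathode; the cell reaction moves Sn²⁺ from high to low concentration with n = 2.
Q = [Sn²⁺]_dilute/[Sn²⁺]_conc = 0.002/0.0066 = 0.303.
E = 0 − (0.0592/2) log Q = −(0.0592/2)(-0.519) = 0.0154 V.

0.015 V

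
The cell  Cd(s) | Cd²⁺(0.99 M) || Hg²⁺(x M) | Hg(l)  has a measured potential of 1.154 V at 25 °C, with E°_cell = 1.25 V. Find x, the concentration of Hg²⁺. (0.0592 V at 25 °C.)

5.7 × 10^-4 M

From the Nernst equation, log Q = n(E° − E)/0.0592 = 2(1.25 − 1.154)/0.0592 = 3.243, so Q = 1750.
With Q = [Cd²⁺]/[Hg²⁺] and the known concentrations, [Hg²⁺] in the denominator gives [Hg²⁺] = 5.7 × 10^-4 M.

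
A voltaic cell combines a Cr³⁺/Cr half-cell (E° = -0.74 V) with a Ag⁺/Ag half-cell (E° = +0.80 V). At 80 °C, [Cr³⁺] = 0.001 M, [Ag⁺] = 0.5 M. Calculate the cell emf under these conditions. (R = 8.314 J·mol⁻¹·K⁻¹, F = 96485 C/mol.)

1.59 V

The Ag⁺/Ag couple has the higher reduction potential and acts as the cathode, so E°_cell = +0.80 − (-0.74) = 1.54 V.
Balancing electrons gives n = 3; the reaction quotient is Q = [Cr³⁺]/[Ag⁺]^3 = 0.00800.
E = E° − (RT/nF) ln Q = 1.54 − (8.314×353)/(3×96485) × (-4.828) = 1.540 + 0.049 = 1.589 V.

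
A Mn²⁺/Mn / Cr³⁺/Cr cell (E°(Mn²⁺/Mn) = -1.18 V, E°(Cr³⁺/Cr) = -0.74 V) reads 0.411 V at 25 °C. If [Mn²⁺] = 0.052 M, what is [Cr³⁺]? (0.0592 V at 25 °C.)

4 × 10^-4 M

From the Nernst equation, log Q = n(E° − E)/0.0592 = 6(0.44 − 0.411)/0.0592 = 2.939, so Q = 869.
With Q = [Mn²⁺]^3/[Cr³⁺]^2 and the known concentrations, [Cr³⁺]^2 in the denominator gives [Cr³⁺] = 4 × 10^-4 M.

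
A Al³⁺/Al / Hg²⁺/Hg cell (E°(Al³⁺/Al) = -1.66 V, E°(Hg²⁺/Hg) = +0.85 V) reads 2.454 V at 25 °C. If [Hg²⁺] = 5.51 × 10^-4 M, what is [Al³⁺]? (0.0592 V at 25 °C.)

0.0089 M

From the Nernst equation, log Q = n(E° − E)/0.0592 = 6(2.51 − 2.454)/0.0592 = 5.676, so Q = 4.74 × 10^5.
With Q = [Al³⁺]^2/[Hg²⁺]^3 and the known concentrations, [Al³⁺]^2 in the numerator gives [Al³⁺] = 0.0089 M.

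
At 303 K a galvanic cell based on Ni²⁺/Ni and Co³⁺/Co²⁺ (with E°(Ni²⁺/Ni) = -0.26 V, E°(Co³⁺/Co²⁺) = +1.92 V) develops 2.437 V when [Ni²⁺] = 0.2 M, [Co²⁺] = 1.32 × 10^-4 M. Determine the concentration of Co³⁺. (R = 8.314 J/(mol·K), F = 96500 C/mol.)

1.1 M

From the Nernst equation, ln Q = nF(E° − E)/RT = 2×96500×(2.18 − 2.437)/(8.314×303) = -19.690, so Q = 2.81 × 10^-9.
With Q = [Ni²⁺]·[Co²⁺]^2/[Co³⁺]^2 and the known concentrations, [Co³⁺]^2 in the denominator gives [Co³⁺] = 1.1 M.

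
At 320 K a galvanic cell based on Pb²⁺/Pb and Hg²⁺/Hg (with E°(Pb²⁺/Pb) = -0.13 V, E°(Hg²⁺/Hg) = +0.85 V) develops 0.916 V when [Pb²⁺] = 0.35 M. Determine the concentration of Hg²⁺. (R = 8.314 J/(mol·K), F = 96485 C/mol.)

From the Nernst equation, ln Q = nF(E° − E)/RT = 2×96485×(0.98 − 0.916)/(8.314×320) = 4.642, so Q = 104.
With Q = [Pb²⁺]/[Hg²⁺] and the known concentrations, [Hg²⁺] in the denominator gives [Hg²⁺] = 0.0034 M.

0.0034 M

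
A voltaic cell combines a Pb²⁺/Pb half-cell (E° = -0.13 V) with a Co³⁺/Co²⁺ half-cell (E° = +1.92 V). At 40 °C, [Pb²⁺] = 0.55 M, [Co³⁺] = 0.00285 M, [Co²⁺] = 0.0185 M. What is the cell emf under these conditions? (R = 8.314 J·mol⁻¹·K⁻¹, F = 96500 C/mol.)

2.01 V

The Co³⁺/Co²⁺ couple has the higher reduction potential and acts as the cathode, so E°_cell = +1.92 − (-0.13) = 2.05 V.
Balancing electrons gives n = 2; the reaction quotient is Q = [Pb²⁺]·[Co²⁺]^2/[Co³⁺]^2 = 23.2.
E = E° − (RT/nF) ln Q = 2.05 − (8.314×313)/(2×96500) × (3.143) = 2.050 − 0.042 = 2.008 V.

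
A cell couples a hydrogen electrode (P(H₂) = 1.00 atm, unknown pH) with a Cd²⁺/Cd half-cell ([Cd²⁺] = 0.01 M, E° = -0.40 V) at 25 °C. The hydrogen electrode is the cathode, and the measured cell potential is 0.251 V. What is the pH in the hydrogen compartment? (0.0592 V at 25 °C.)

E°_cell = 0.40 V and n = 2.
log Q = n(E° − E)/0.0592 = 2×(0.40 − 0.251)/0.0592 = 5.034.
With Q = [Cd²⁺]·P(H₂) / [H⁺]^2, solving for [H⁺] gives log[H⁺] = -3.517, so pH = 3.52.

pH = 3.52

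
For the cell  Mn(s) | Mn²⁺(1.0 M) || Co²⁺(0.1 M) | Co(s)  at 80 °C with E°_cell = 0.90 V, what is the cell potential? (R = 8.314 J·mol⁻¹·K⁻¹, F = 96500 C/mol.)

Balancing electrons gives n = 2; the reaction quotient is Q = [Mn²⁺]/[Co²⁺] = 10.0.
E = E° − (RT/nF) ln Q = 0.90 − (8.314×353)/(2×96500) × (2.303) = 0.900 − 0.035 = 0.865 V.

0.865 V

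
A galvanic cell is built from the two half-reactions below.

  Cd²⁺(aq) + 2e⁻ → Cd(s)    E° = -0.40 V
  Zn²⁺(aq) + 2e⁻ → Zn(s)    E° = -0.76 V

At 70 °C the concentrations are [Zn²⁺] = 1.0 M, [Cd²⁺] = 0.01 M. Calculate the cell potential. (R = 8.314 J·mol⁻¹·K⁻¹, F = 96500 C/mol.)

The Cd²⁺/Cd couple has the higher reduction potential and acts as the cathode, so E°_cell = -0.40 − (-0.76) = 0.36 V.
Balancing electrons gives n = 2; the reaction quotient is Q = [Zn²⁺]/[Cd²⁺] = 100.
E = E° − (RT/nF) ln Q = 0.36 − (8.314×343)/(2×96500) × (4.605) = 0.360 − 0.068 = 0.292 V.

0.292 V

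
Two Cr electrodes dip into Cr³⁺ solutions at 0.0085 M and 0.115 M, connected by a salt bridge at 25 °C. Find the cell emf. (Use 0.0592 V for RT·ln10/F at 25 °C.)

0.022 V

Both half-cells are Cr³⁺/Cr, so E°_cell = 0. The concentrated side is the cathode; the cell reaction moves Cr³⁺ from high to low concentration with n = 3.
Q = [Cr³⁺]_dilute/[Cr³⁺]_conc = 0.0085/0.115 = 0.0739.
E = 0 − (0.0592/3) log Q = −(0.0592/3)(-1.131) = 0.0223 V.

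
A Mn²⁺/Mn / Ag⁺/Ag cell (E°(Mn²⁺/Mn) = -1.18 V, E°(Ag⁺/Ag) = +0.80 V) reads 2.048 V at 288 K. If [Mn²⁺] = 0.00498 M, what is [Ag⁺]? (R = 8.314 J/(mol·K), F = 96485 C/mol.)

From the Nernst equation, ln Q = nF(E° − E)/RT = 2×96485×(1.98 − 2.048)/(8.314×288) = -5.480, so Q = 0.00417.
With Q = [Mn²⁺]/[Ag⁺]^2 and the known concentrations, [Ag⁺]^2 in the denominator gives [Ag⁺] = 1.1 M.

1.1 M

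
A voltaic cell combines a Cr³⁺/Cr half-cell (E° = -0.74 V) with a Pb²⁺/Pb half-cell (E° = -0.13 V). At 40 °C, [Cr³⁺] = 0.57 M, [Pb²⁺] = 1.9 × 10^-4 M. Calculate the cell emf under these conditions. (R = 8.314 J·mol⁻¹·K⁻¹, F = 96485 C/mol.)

The Pb²⁺/Pb couple has the higher reduction potential and acts as the cathode, so E°_cell = -0.13 − (-0.74) = 0.61 V.
Balancing electrons gives n = 6; the reaction quotient is Q = [Cr³⁺]^2/[Pb²⁺]^3 = 4.74 × 10^10.
E = E° − (RT/nF) ln Q = 0.61 − (8.314×313)/(6×96485) × (24.581) = 0.610 − 0.110 = 0.500 V.

0.500 V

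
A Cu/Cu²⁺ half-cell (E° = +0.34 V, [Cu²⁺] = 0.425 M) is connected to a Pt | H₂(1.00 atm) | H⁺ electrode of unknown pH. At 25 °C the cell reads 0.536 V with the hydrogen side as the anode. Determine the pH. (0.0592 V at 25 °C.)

E°_cell = 0.34 V and n = 2.
log Q = n(E° − E)/0.0592 = 2×(0.34 − 0.536)/0.0592 = -6.622.
With Q = [H⁺]^2 / ([Cu²⁺]·P(H₂)), solving for [H⁺] gives log[H⁺] = -3.497, so pH = 3.50.

pH = 3.50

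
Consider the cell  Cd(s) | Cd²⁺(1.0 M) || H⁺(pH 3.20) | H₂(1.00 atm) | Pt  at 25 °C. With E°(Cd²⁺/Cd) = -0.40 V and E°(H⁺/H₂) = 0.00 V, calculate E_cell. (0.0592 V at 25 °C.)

0.21 V

The hydrogen couple is the cathode, so E°_cell = 0.40 V; n = 2.
[H⁺] = 10^(−3.20) = 6.3 × 10^-4 M, and Q = [Cd²⁺]·P(H₂) / [H⁺]^2 = 2.51 × 10^6.
E = E° − (0.0592/2) log Q = 0.40 − (0.0592/2)(6.400) = 0.211 V.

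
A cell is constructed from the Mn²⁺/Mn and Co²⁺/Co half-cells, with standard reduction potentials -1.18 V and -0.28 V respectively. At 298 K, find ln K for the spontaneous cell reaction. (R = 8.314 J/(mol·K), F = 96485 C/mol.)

E°_cell = -0.28 − (-1.18) = 0.90 V, with n = 2 electrons transferred.
At equilibrium E = 0, so the Nernst equation gives ln K = nFE°/RT = (2)(96485)(0.90)/((8.314)(298)) = 70.10.

ln K = 70.1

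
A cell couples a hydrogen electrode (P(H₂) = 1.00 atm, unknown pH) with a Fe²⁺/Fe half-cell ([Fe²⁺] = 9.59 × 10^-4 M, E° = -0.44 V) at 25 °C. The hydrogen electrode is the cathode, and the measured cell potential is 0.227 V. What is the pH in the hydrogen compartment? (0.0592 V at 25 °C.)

E°_cell = 0.44 V and n = 2.
log Q = n(E° − E)/0.0592 = 2×(0.44 − 0.227)/0.0592 = 7.196.
With Q = [Fe²⁺]·P(H₂) / [H⁺]^2, solving for [H⁺] gives log[H⁺] = -5.107, so pH = 5.11.

pH = 5.11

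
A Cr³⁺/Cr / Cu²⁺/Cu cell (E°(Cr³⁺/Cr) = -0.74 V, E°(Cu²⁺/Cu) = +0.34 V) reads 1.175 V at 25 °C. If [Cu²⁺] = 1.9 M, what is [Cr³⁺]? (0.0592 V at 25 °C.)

4 × 10^-5 M

From the Nernst equation, log Q = n(E° − E)/0.0592 = 6(1.08 − 1.175)/0.0592 = -9.628, so Q = 2.35 × 10^-10.
With Q = [Cr³⁺]^2/[Cu²⁺]^3 and the known concentrations, [Cr³⁺]^2 in the numerator gives [Cr³⁺] = 4 × 10^-5 M.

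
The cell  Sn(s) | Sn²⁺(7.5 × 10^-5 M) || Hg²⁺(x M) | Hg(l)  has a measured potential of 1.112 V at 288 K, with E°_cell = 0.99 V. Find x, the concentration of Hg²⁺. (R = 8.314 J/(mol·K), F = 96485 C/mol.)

From the Nernst equation, ln Q = nF(E° − E)/RT = 2×96485×(0.99 − 1.112)/(8.314×288) = -9.832, so Q = 5.37 × 10^-5.
With Q = [Sn²⁺]/[Hg²⁺] and the known concentrations, [Hg²⁺] in the denominator gives [Hg²⁺] = 1.4 M.

1.4 M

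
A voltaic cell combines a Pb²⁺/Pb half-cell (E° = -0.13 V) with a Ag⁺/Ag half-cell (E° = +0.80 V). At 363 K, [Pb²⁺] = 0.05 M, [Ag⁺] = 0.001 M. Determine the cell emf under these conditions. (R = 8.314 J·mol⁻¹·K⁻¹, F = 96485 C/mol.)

The Ag⁺/Ag couple has the higher reduction potential and acts as the cathode, so E°_cell = +0.80 − (-0.13) = 0.93 V.
Balancing electrons gives n = 2; the reaction quotient is Q = [Pb²⁺]/[Ag⁺]^2 = 5 × 10^4.
E = E° − (RT/nF) ln Q = 0.93 − (8.314×363)/(2×96485) × (10.820) = 0.930 − 0.169 = 0.761 V.

0.761 V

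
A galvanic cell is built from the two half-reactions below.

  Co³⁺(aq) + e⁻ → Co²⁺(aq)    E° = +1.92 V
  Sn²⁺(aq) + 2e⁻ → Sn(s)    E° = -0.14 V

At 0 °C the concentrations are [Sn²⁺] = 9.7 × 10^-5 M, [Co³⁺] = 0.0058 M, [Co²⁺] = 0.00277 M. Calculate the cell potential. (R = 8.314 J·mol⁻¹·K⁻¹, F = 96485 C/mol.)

2.19 V

The Co³⁺/Co²⁺ couple has the higher reduction potential and acts as the cathode, so E°_cell = +1.92 − (-0.14) = 2.06 V.
Balancing electrons gives n = 2; the reaction quotient is Q = [Sn²⁺]·[Co²⁺]^2/[Co³⁺]^2 = 2.21 × 10^-5.
E = E° − (RT/nF) ln Q = 2.06 − (8.314×273)/(2×96485) × (-10.719) = 2.060 + 0.126 = 2.186 V.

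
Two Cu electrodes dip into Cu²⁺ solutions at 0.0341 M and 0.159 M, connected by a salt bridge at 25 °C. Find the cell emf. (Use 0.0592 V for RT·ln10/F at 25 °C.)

0.020 V

Both half-cells are Cu²⁺/Cu, so E°_cell = 0. The concentrated side is the cathode; the cell reaction moves Cu²⁺ from high to low concentration with n = 2.
Q = [Cu²⁺]_dilute/[Cu²⁺]_conc = 0.0341/0.159 = 0.214.
E = 0 − (0.0592/2) log Q = −(0.0592/2)(-0.669) = 0.0198 V.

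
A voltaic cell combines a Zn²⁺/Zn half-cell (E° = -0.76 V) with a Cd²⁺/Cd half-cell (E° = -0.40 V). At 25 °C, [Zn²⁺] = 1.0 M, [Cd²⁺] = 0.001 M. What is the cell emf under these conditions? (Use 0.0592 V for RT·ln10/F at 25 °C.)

0.271 V

The Cd²⁺/Cd couple has the higher reduction potential and acts as the cathode, so E°_cell = -0.40 − (-0.76) = 0.36 V.
Balancing electrons gives n = 2; the reaction quotient is Q = [Zn²⁺]/[Cd²⁺] = 1000.
At 25 °C, E = E° − (0.0592/n) log Q = 0.36 − (0.0592/2)(3.000) = 0.360 − 0.089 = 0.271 V.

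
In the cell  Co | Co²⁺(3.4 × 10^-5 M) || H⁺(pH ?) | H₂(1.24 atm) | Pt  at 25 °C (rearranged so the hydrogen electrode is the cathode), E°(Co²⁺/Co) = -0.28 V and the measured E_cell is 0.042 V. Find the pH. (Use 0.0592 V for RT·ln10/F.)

pH = 6.21

E°_cell = 0.28 V and n = 2.
log Q = n(E° − E)/0.0592 = 2×(0.28 − 0.042)/0.0592 = 8.041.
With Q = [Co²⁺]·P(H₂) / [H⁺]^2, solving for [H⁺] gives log[H⁺] = -6.208, so pH = 6.21.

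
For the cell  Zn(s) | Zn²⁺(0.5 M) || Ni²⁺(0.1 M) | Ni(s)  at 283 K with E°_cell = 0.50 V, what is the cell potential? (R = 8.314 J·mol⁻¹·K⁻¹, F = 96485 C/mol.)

0.480 V

Balancing electrons gives n = 2; the reaction quotient is Q = [Zn²⁺]/[Ni²⁺] = 5.00.
E = E° − (RT/nF) ln Q = 0.50 − (8.314×283)/(2×96485) × (1.609) = 0.500 − 0.020 = 0.480 V.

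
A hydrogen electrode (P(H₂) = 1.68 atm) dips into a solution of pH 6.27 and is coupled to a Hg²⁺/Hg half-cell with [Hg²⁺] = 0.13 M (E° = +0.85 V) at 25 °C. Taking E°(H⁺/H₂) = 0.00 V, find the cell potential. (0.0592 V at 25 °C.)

The Hg²⁺/Hg couple is the cathode, so E°_cell = 0.85 V; n = 2.
[H⁺] = 10^(−6.27) = 5.4 × 10^-7 M, and Q = [H⁺]^2 / ([Hg²⁺]·P(H₂)) = 1.32 × 10^-12.
E = E° − (0.0592/2) log Q = 0.85 − (0.0592/2)(-11.879) = 1.202 V.

1.20 V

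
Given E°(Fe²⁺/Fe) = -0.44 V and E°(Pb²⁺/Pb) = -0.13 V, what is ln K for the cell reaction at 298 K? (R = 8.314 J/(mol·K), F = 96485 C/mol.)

ln K = 24.1

E°_cell = -0.13 − (-0.44) = 0.31 V, with n = 2 electrons transferred.
At equilibrium E = 0, so the Nernst equation gives ln K = nFE°/RT = (2)(96485)(0.31)/((8.314)(298)) = 24.14.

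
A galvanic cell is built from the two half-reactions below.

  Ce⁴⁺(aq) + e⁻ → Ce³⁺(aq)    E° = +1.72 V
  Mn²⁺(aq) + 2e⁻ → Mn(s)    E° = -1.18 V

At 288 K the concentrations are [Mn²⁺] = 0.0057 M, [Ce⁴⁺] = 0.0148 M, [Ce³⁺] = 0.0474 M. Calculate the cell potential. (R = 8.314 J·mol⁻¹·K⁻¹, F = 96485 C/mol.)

The Ce⁴⁺/Ce³⁺ couple has the higher reduction potential and acts as the cathode, so E°_cell = +1.72 − (-1.18) = 2.90 V.
Balancing electrons gives n = 2; the reaction quotient is Q = [Mn²⁺]·[Ce³⁺]^2/[Ce⁴⁺]^2 = 0.0585.
E = E° − (RT/nF) ln Q = 2.90 − (8.314×288)/(2×96485) × (-2.839) = 2.900 + 0.035 = 2.935 V.

2.94 V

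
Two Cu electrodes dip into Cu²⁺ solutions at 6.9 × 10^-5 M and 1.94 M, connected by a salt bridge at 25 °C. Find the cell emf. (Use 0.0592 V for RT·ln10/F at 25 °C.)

0.13 V

Both half-cells are Cu²⁺/Cu, so E°_cell = 0. The concentrated side is the cathode; the cell reaction moves Cu²⁺ from high to low concentration with n = 2.
Q = [Cu²⁺]_dilute/[Cu²⁺]_conc = 6.9 × 10^-5/1.94 = 3.56 × 10^-5.
E = 0 − (0.0592/2) log Q = −(0.0592/2)(-4.449) = 0.1317 V.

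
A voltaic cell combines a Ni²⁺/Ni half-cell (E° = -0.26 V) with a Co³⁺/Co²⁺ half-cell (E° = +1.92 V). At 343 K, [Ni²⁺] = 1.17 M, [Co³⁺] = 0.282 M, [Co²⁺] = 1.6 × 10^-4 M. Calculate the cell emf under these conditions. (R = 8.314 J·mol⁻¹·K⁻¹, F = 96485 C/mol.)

2.40 V

The Co³⁺/Co²⁺ couple has the higher reduction potential and acts as the cathode, so E°_cell = +1.92 − (-0.26) = 2.18 V.
Balancing electrons gives n = 2; the reaction quotient is Q = [Ni²⁺]·[Co²⁺]^2/[Co³⁺]^2 = 3.77 × 10^-7.
E = E° − (RT/nF) ln Q = 2.18 − (8.314×343)/(2×96485) × (-14.792) = 2.180 + 0.219 = 2.399 V.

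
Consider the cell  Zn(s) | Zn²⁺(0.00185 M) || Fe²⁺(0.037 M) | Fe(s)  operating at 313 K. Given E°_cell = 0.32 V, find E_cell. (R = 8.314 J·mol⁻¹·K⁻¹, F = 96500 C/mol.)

Balancing electrons gives n = 2; the reaction quotient is Q = [Zn²⁺]/[Fe²⁺] = 0.0500.
E = E° − (RT/nF) ln Q = 0.32 − (8.314×313)/(2×96500) × (-2.996) = 0.320 + 0.040 = 0.360 V.

0.360 V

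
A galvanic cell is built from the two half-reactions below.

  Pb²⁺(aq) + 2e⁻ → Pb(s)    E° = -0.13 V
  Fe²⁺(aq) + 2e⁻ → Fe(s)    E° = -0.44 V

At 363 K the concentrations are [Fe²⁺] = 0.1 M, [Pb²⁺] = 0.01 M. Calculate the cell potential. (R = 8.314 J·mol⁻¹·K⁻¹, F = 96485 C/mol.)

0.274 V

The Pb²⁺/Pb couple has the higher reduction potential and acts as the cathode, so E°_cell = -0.13 − (-0.44) = 0.31 V.
Balancing electrons gives n = 2; the reaction quotient is Q = [Fe²⁺]/[Pb²⁺] = 10.0.
E = E° − (RT/nF) ln Q = 0.31 − (8.314×363)/(2×96485) × (2.303) = 0.310 − 0.036 = 0.274 V.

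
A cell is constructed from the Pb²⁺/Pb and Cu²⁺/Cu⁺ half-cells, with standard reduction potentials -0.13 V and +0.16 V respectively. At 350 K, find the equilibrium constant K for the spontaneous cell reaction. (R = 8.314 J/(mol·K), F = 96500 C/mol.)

2.3 × 10^8

E°_cell = +0.16 − (-0.13) = 0.29 V, with n = 2 electrons transferred.
At equilibrium E = 0, so the Nernst equation gives ln K = nFE°/RT = (2)(96500)(0.29)/((8.314)(350)) = 19.23.
K = e^19.23 = 2.3 × 10^8.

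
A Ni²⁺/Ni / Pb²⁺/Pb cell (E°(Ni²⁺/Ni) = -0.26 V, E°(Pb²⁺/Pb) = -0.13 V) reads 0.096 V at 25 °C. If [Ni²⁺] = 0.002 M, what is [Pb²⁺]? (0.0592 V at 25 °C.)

1.4 × 10^-4 M

From the Nernst equation, log Q = n(E° − E)/0.0592 = 2(0.13 − 0.096)/0.0592 = 1.149, so Q = 14.1.
With Q = [Ni²⁺]/[Pb²⁺] and the known concentrations, [Pb²⁺] in the denominator gives [Pb²⁺] = 1.4 × 10^-4 M.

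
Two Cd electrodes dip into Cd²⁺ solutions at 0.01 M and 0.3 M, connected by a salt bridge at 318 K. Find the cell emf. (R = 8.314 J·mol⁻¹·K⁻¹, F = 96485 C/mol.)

Both half-cells are Cd²⁺/Cd, so E°_cell = 0. The concentrated side is the cathode; the cell reaction moves Cd²⁺ from high to low concentration with n = 2.
Q = [Cd²⁺]_dilute/[Cd²⁺]_conc = 0.01/0.3 = 0.0333.
E = 0 − (RT/nF) ln Q = −((8.314×318)/(2×96485))(-3.401) = 0.0466 V.

0.047 V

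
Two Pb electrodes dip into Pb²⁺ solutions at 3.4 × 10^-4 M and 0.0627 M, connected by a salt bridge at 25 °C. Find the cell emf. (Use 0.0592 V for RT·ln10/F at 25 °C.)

Both half-cells are Pb²⁺/Pb, so E°_cell = 0. The concentrated side is the cathode; the cell reaction moves Pb²⁺ from high to low concentration with n = 2.
Q = [Pb²⁺]_dilute/[Pb²⁺]_conc = 3.4 × 10^-4/0.0627 = 0.00542.
E = 0 − (0.0592/2) log Q = −(0.0592/2)(-2.266) = 0.0671 V.

0.067 V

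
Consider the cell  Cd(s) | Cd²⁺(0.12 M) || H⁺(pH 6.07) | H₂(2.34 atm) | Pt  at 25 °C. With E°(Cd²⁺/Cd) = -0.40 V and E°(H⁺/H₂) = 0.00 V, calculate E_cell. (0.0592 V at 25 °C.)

0.057 V

The hydrogen couple is the cathode, so E°_cell = 0.40 V; n = 2.
[H⁺] = 10^(−6.07) = 8.5 × 10^-7 M, and Q = [Cd²⁺]·P(H₂) / [H⁺]^2 = 3.88 × 10^11.
E = E° − (0.0592/2) log Q = 0.40 − (0.0592/2)(11.588) = 0.057 V.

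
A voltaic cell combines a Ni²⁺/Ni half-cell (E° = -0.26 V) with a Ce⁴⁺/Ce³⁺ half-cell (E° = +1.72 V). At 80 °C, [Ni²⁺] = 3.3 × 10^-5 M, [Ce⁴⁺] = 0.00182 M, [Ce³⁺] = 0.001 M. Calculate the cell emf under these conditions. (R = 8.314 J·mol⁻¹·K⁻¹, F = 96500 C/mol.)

The Ce⁴⁺/Ce³⁺ couple has the higher reduction potential and acts as the cathode, so E°_cell = +1.72 − (-0.26) = 1.98 V.
Balancing electrons gives n = 2; the reaction quotient is Q = [Ni²⁺]·[Ce³⁺]^2/[Ce⁴⁺]^2 = 9.96 × 10^-6.
E = E° − (RT/nF) ln Q = 1.98 − (8.314×353)/(2×96500) × (-11.517) = 1.980 + 0.175 = 2.155 V.

2.16 V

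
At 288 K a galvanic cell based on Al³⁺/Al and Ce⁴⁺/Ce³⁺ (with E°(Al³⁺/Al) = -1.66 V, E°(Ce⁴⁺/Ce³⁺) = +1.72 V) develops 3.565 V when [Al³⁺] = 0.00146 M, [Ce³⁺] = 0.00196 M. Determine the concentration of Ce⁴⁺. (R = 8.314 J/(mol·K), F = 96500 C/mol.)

From the Nernst equation, ln Q = nF(E° − E)/RT = 3×96500×(3.38 − 3.565)/(8.314×288) = -22.368, so Q = 1.93 × 10^-10.
With Q = [Al³⁺]·[Ce³⁺]^3/[Ce⁴⁺]^3 and the known concentrations, [Ce⁴⁺]^3 in the denominator gives [Ce⁴⁺] = 0.38 M.

0.38 M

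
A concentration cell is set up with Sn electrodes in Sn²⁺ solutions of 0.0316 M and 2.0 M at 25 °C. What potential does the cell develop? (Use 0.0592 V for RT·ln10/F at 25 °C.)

0.053 V

Both half-cells are Sn²⁺/Sn, so E°_cell = 0. The concentrated side is the cathode; the cell reaction moves Sn²⁺ from high to low concentration with n = 2.
Q = [Sn²⁺]_dilute/[Sn²⁺]_conc = 0.0316/2.0 = 0.0158.
E = 0 − (0.0592/2) log Q = −(0.0592/2)(-1.801) = 0.0533 V.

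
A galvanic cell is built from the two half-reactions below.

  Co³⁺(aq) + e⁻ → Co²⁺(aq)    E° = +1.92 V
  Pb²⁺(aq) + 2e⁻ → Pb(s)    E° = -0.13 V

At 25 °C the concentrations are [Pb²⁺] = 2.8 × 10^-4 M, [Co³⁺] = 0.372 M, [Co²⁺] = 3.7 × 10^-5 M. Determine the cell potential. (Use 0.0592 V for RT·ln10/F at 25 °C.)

2.39 V

The Co³⁺/Co²⁺ couple has the higher reduction potential and acts as the cathode, so E°_cell = +1.92 − (-0.13) = 2.05 V.
Balancing electrons gives n = 2; the reaction quotient is Q = [Pb²⁺]·[Co²⁺]^2/[Co³⁺]^2 = 2.77 × 10^-12.
At 25 °C, E = E° − (0.0592/n) log Q = 2.05 − (0.0592/2)(-11.558) = 2.050 + 0.342 = 2.392 V.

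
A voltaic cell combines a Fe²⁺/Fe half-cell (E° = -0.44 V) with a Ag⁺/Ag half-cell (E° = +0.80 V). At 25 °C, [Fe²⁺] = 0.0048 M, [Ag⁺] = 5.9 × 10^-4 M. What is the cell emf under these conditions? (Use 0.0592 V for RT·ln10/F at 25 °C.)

The Ag⁺/Ag couple has the higher reduction potential and acts as the cathode, so E°_cell = +0.80 − (-0.44) = 1.24 V.
Balancing electrons gives n = 2; the reaction quotient is Q = [Fe²⁺]/[Ag⁺]^2 = 1.38 × 10^4.
At 25 °C, E = E° − (0.0592/n) log Q = 1.24 − (0.0592/2)(4.140) = 1.240 − 0.123 = 1.117 V.

1.12 V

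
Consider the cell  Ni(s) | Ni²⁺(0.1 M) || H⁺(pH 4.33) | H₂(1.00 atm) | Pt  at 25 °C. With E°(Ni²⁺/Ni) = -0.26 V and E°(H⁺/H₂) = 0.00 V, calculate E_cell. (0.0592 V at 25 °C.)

0.033 V

The hydrogen couple is the cathode, so E°_cell = 0.26 V; n = 2.
[H⁺] = 10^(−4.33) = 4.7 × 10^-5 M, and Q = [Ni²⁺]·P(H₂) / [H⁺]^2 = 4.57 × 10^7.
E = E° − (0.0592/2) log Q = 0.26 − (0.0592/2)(7.660) = 0.033 V.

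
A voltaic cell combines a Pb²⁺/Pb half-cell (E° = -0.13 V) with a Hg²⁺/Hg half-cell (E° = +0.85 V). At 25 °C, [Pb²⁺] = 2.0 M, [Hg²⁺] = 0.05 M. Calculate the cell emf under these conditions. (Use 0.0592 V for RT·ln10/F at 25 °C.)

0.933 V

The Hg²⁺/Hg couple has the higher reduction potential and acts as the cathode, so E°_cell = +0.85 − (-0.13) = 0.98 V.
Balancing electrons gives n = 2; the reaction quotient is Q = [Pb²⁺]/[Hg²⁺] = 40.0.
At 25 °C, E = E° − (0.0592/n) log Q = 0.98 − (0.0592/2)(1.602) = 0.980 − 0.047 = 0.933 V.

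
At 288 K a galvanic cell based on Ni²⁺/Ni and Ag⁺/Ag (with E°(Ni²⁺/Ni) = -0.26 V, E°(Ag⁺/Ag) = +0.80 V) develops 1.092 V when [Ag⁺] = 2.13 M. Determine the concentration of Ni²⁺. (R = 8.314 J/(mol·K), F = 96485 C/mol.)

From the Nernst equation, ln Q = nF(E° − E)/RT = 2×96485×(1.06 − 1.092)/(8.314×288) = -2.579, so Q = 0.0759.
With Q = [Ni²⁺]/[Ag⁺]^2 and the known concentrations, [Ni²⁺] in the numerator gives [Ni²⁺] = 0.34 M.

0.34 M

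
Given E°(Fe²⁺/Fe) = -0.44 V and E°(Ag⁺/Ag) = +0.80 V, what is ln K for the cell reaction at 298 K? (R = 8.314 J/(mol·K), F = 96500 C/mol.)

ln K = 96.6

E°_cell = +0.80 − (-0.44) = 1.24 V, with n = 2 electrons transferred.
At equilibrium E = 0, so the Nernst equation gives ln K = nFE°/RT = (2)(96500)(1.24)/((8.314)(298)) = 96.59.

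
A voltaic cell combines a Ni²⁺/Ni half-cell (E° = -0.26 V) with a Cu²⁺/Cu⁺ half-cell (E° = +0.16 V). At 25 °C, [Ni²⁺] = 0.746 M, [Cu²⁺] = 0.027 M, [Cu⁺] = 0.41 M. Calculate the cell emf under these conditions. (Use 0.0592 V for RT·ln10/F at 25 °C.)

0.354 V

The Cu²⁺/Cu⁺ couple has the higher reduction potential and acts as the cathode, so E°_cell = +0.16 − (-0.26) = 0.42 V.
Balancing electrons gives n = 2; the reaction quotient is Q = [Ni²⁺]·[Cu⁺]^2/[Cu²⁺]^2 = 172.
At 25 °C, E = E° − (0.0592/n) log Q = 0.42 − (0.0592/2)(2.236) = 0.420 − 0.066 = 0.354 V.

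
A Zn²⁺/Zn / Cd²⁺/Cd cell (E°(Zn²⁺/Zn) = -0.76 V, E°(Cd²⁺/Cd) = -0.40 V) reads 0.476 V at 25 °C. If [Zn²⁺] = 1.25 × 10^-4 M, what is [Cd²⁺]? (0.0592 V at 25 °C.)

1.0 M

From the Nernst equation, log Q = n(E° − E)/0.0592 = 2(0.36 − 0.476)/0.0592 = -3.919, so Q = 1.21 × 10^-4.
With Q = [Zn²⁺]/[Cd²⁺] and the known concentrations, [Cd²⁺] in the denominator gives [Cd²⁺] = 1.0 M.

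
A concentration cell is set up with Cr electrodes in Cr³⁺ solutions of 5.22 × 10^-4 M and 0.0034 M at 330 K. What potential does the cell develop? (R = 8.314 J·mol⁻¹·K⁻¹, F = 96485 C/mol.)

0.018 V

Both half-cells are Cr³⁺/Cr, so E°_cell = 0. The concentrated side is the cathode; the cell reaction moves Cr³⁺ from high to low concentration with n = 3.
Q = [Cr³⁺]_dilute/[Cr³⁺]_conc = 5.22 × 10^-4/0.0034 = 0.154.
E = 0 − (RT/nF) ln Q = −((8.314×330)/(3×96485))(-1.874) = 0.0178 V.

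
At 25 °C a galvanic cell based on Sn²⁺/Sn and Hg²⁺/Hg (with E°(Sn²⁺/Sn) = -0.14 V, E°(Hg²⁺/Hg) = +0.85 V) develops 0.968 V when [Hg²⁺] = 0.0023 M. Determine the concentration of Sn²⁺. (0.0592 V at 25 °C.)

0.013 M

From the Nernst equation, log Q = n(E° − E)/0.0592 = 2(0.99 − 0.968)/0.0592 = 0.743, so Q = 5.54.
With Q = [Sn²⁺]/[Hg²⁺] and the known concentrations, [Sn²⁺] in the numerator gives [Sn²⁺] = 0.013 M.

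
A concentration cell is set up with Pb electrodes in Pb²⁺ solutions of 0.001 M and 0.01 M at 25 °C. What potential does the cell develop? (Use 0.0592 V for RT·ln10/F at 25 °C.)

0.030 V

Both half-cells are Pb²⁺/Pb, so E°_cell = 0. The concentrated side is the cathode; the cell reaction moves Pb²⁺ from high to low concentration with n = 2.
Q = [Pb²⁺]_dilute/[Pb²⁺]_conc = 0.001/0.01 = 0.100.
E = 0 − (0.0592/2) log Q = −(0.0592/2)(-1.000) = 0.0296 V.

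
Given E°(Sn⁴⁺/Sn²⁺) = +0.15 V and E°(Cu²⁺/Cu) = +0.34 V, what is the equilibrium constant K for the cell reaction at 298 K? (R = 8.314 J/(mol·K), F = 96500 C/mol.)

E°_cell = +0.34 − (+0.15) = 0.19 V, with n = 2 electrons transferred.
At equilibrium E = 0, so the Nernst equation gives ln K = nFE°/RT = (2)(96500)(0.19)/((8.314)(298)) = 14.80.
K = e^14.80 = 2.7 × 10^6.

2.7 × 10^6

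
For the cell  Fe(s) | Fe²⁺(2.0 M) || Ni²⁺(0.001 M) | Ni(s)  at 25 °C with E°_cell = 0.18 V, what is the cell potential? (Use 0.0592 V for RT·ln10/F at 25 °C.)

Balancing electrons gives n = 2; the reaction quotient is Q = [Fe²⁺]/[Ni²⁺] = 2000.
At 25 °C, E = E° − (0.0592/n) log Q = 0.18 − (0.0592/2)(3.301) = 0.180 − 0.098 = 0.082 V.

0.082 V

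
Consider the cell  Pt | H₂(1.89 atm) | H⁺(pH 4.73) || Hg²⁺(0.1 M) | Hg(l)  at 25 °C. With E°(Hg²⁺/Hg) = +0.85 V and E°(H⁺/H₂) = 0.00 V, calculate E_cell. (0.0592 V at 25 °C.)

The Hg²⁺/Hg couple is the cathode, so E°_cell = 0.85 V; n = 2.
[H⁺] = 10^(−4.73) = 1.9 × 10^-5 M, and Q = [H⁺]^2 / ([Hg²⁺]·P(H₂)) = 1.83 × 10^-9.
E = E° − (0.0592/2) log Q = 0.85 − (0.0592/2)(-8.736) = 1.109 V.

1.11 V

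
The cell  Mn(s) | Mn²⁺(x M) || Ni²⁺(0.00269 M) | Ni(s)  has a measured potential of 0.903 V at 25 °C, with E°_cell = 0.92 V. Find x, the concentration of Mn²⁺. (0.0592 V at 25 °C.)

From the Nernst equation, log Q = n(E° − E)/0.0592 = 2(0.92 − 0.903)/0.0592 = 0.574, so Q = 3.75.
With Q = [Mn²⁺]/[Ni²⁺] and the known concentrations, [Mn²⁺] in the numerator gives [Mn²⁺] = 0.01 M.

0.01 M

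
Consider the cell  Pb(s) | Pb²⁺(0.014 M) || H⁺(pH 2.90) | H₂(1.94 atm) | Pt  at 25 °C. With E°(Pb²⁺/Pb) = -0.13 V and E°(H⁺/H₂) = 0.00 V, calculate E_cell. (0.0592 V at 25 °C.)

The hydrogen couple is the cathode, so E°_cell = 0.13 V; n = 2.
[H⁺] = 10^(−2.90) = 0.0013 M, and Q = [Pb²⁺]·P(H₂) / [H⁺]^2 = 1.71 × 10^4.
E = E° − (0.0592/2) log Q = 0.13 − (0.0592/2)(4.234) = 0.005 V.

0.005 V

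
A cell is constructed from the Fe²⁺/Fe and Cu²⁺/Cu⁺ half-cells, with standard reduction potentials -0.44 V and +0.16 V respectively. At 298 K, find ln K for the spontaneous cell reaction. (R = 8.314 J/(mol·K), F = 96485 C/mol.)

ln K = 46.7

E°_cell = +0.16 − (-0.44) = 0.60 V, with n = 2 electrons transferred.
At equilibrium E = 0, so the Nernst equation gives ln K = nFE°/RT = (2)(96485)(0.60)/((8.314)(298)) = 46.73.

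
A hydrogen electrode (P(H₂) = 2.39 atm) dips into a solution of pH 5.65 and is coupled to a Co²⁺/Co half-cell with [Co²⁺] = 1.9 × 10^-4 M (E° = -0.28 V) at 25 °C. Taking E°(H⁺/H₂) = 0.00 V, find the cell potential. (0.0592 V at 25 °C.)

The hydrogen couple is the cathode, so E°_cell = 0.28 V; n = 2.
[H⁺] = 10^(−5.65) = 2.2 × 10^-6 M, and Q = [Co²⁺]·P(H₂) / [H⁺]^2 = 9.06 × 10^7.
E = E° − (0.0592/2) log Q = 0.28 − (0.0592/2)(7.957) = 0.044 V.

0.044 V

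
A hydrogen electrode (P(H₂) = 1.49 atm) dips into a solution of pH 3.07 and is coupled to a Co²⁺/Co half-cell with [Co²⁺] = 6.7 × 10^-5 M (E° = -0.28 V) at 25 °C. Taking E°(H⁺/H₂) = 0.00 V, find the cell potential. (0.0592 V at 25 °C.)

0.22 V

The hydrogen couple is the cathode, so E°_cell = 0.28 V; n = 2.
[H⁺] = 10^(−3.07) = 8.5 × 10^-4 M, and Q = [Co²⁺]·P(H₂) / [H⁺]^2 = 138.
E = E° − (0.0592/2) log Q = 0.28 − (0.0592/2)(2.139) = 0.217 V.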